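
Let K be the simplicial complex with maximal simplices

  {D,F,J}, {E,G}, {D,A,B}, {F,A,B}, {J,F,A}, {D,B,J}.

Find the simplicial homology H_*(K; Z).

H_0 = Z^2,  H_1 = Z,  H_2 = 0.

Take the total order A < B < D < E < F < G < J on the vertex set. Then K (dimension 2) consists of the simplices:

  0-simplices (7): A, B, D, E, F, G, J
  1-simplices (11): AB, AD, AF, AJ, BD, BF, BJ, DF, DJ, EG, FJ
  2-simplices (5): ABD, ABF, AFJ, BDJ, DFJ

so the chain groups are C_0 ≅ Z^7, C_1 ≅ Z^11, C_2 ≅ Z^5.

The boundary map ∂_1: C_1 → C_0 sends each edge [p,q] (with p < q) to q − p. For instance
  ∂AF = F − A.
The resulting 7×11 matrix has rank 5, and its Smith normal form has invariant factors (1,1,1,1,1).

∂_2: C_2 → C_1 sends each 2-simplex [p,q,r] to [q,r] − [p,r] + [p,q]. For instance
  ∂ABF = BF − AF + AB,
  ∂AFJ = FJ − AJ + AF.
The resulting 11×5 matrix has rank 5, and its Smith normal form has invariant factors (1,1,1,1,1).

From H_k ≅ ker(∂_k) / im(∂_{k+1}) we obtain:

  H_0: rank C_0 − rank ∂_1 = 7 − 5 = 2, and the invariant factors of ∂_1 are all 1, so H_0 = Z^2.
  H_1: rank ker ∂_1 − rank ∂_2 = (11 − 5) − 5 = 1, and the invariant factors of ∂_2 are all 1, so H_1 = Z.
  H_2: rank ker ∂_2 − rank ∂_3 = (5 − 5) − 0 = 0, and there is no ∂_3, so H_2 = 0.

(K is a triangulation of the disjoint union of the 1-simplex and the Möbius band.)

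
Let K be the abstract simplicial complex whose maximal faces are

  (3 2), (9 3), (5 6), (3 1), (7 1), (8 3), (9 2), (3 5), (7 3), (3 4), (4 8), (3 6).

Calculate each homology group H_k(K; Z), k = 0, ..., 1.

K has 9 vertices, 12 edges.
rank ∂_0 = 0, rank ∂_1 = 8 ⇒ b_0 = 9 − 0 − 8 = 1; all invariant factors of ∂_1 are 1 so no torsion. So H_0 ≅ Z.
rank ∂_1 = 8, rank ∂_2 = 0 ⇒ b_1 = 12 − 8 − 0 = 4. So H_1 ≅ Z^4.

H_0 ≅ Z,  H_1 ≅ Z^4.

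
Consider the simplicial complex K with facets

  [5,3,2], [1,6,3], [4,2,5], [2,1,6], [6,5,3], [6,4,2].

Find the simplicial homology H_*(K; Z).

H_0 = Z,  H_1 = Z,  H_2 = 0.

We work with the vertex ordering 1 < 2 < 3 < 4 < 5 < 6. The simplices of K, each written with vertices in increasing order, are:

  0-simplices (6): [1], [2], [3], [4], [5], [6]
  1-simplices (12): [1,2], [1,3], [1,6], [2,3], [2,4], [2,5], [2,6], [3,5], [3,6], [4,5], [4,6], [5,6]
  2-simplices (6): [1,2,6], [1,3,6], [2,3,5], [2,4,5], [2,4,6], [3,5,6]

giving chain groups C_0 ≅ Z^6, C_1 ≅ Z^12, C_2 ≅ Z^6.

The boundary map ∂_1: C_1 → C_0 is given by ∂[p,q] = [q] − [p]. For instance
  ∂[4,6] = [6] − [4].
As a 6×12 matrix over Z this has rank 5, with invariant factors (1,1,1,1,1).

∂_2: C_2 → C_1 acts by ∂[p,q,r] = [q,r] − [p,r] + [p,q]. For instance
  ∂[2,4,6] = [4,6] − [2,6] + [2,4],
  ∂[1,3,6] = [3,6] − [1,6] + [1,3].
This gives a 12×6 integer matrix of rank 6; reducing to Smith normal form yields diagonal entries (1,1,1,1,1,1).

Reading off H_k = ker ∂_k / im ∂_{k+1}:

  H_0: rank C_0 − rank ∂_1 = 6 − 5 = 1, and the invariant factors of ∂_1 are all 1, so H_0 ≅ Z.
  H_1: rank ker ∂_1 − rank ∂_2 = (12 − 5) − 6 = 1, and the invariant factors of ∂_2 are all 1, so H_1 ≅ Z.
  H_2: rank ker ∂_2 − rank ∂_3 = (6 − 6) − 0 = 0, and there is no ∂_3, so H_2 ≅ 0.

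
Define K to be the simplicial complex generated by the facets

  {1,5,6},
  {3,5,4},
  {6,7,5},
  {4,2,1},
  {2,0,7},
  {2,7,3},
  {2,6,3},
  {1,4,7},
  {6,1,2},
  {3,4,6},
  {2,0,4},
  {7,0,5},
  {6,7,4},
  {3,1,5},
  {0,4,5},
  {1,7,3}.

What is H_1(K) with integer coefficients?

Fix the vertex order 0 < 1 < 2 < 3 < 4 < 5 < 6 < 7 and write every simplex with vertices in increasing order. Then dim K = 2 and the simplices of K are:

  0-simplices (8): [0], [1], [2], [3], [4], [5], [6], [7]
  1-simplices (24): (24 of them)
  2-simplices (16): [0,2,4], [0,2,7], [0,4,5], [0,5,7], [1,2,4], [1,2,6], [1,3,5], [1,3,7], [1,4,7], [1,5,6], [2,3,6], [2,3,7], [3,4,5], [3,4,6], [4,6,7], [5,6,7]

so the chain groups are C_0 ≅ Z^8, C_1 ≅ Z^24, C_2 ≅ Z^16.

∂_1: C_1 → C_0 is given by ∂[p,q] = [q] − [p]. For instance
  ∂[3,5] = [5] − [3].
The resulting 8×24 matrix has rank 7, and its Smith normal form has invariant factors (1,1,1,1,1,1,1).

∂_2: C_2 → C_1 maps a triangle to the signed sum of its edges. For instance
  ∂[1,2,4] = [2,4] − [1,4] + [1,2],
  ∂[0,5,7] = [5,7] − [0,7] + [0,5].
The 24×16 boundary matrix has rank 15 and Smith normal form diag(1,1,1,1,1,1,1,1,1,1,1,1,1,1,1).

From H_k ≅ ker(∂_k) / im(∂_{k+1}) we obtain:

  H_1: rank ker ∂_1 − rank ∂_2 = (24 − 7) − 15 = 2, and the invariant factors of ∂_2 are all 1, so H_1 = Z^2.

(K is a triangulation of the torus T^2.)

H_1 = Z^2.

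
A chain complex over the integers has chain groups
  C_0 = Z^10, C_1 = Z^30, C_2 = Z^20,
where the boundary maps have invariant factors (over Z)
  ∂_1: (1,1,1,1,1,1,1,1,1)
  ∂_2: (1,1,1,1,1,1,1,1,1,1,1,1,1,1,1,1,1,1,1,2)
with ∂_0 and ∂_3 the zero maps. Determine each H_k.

H_0 = Z,  H_1 = Z ⊕ Z/2,  H_2 = 0.

H_0: b_0 = 10 − 0 − 9 = 1; torsion from ∂_1 factors > 1: none. So H_0 = Z.
H_1: b_1 = 30 − 9 − 20 = 1; torsion from ∂_2 factors > 1: [2]. So H_1 = Z ⊕ Z/2.
H_2: b_2 = 20 − 20 − 0 = 0; torsion from ∂_3 factors > 1: none. So H_2 = 0.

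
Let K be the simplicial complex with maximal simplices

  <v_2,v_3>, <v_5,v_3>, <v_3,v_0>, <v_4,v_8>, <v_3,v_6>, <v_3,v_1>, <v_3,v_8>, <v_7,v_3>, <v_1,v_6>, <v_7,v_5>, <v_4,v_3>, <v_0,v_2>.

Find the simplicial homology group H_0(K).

H_0 ≅ Z.

Fix the vertex order v_0 < v_1 < v_2 < v_3 < v_4 < v_5 < v_6 < v_7 < v_8 and write every simplex with vertices in increasing order. Then dim K = 1 and the simplices of K are:

  0-simplices (9): [v_0], [v_1], [v_2], [v_3], [v_4], [v_5], [v_6], [v_7], [v_8]
  1-simplices (12): [v_0,v_2], [v_0,v_3], [v_1,v_3], [v_1,v_6], [v_2,v_3], [v_3,v_4], [v_3,v_5], [v_3,v_6], [v_3,v_7], [v_3,v_8], [v_4,v_8], [v_5,v_7]

Hence C_0 ≅ Z^9, C_1 ≅ Z^12.

The boundary map ∂_1: C_1 → C_0 is given by ∂[p,q] = [q] − [p]. For instance
  ∂[v_3,v_6] = [v_6] − [v_3].
The 9×12 boundary matrix has rank 8 and Smith normal form diag(1,1,1,1,1,1,1,1).

Computing H_k = (kernel of ∂_k) / (image of ∂_{k+1}):

  H_0: rank C_0 − rank ∂_1 = 9 − 8 = 1, and the invariant factors of ∂_1 are all 1, so H_0 ≅ Z.

(K is a triangulation of a wedge of 4 circles.)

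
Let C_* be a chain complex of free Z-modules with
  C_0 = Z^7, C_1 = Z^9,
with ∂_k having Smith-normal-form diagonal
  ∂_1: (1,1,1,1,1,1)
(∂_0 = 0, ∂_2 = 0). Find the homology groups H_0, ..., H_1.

H_0 = Z,  H_1 = Z^3.

H_0: b_0 = 7 − 0 − 6 = 1; torsion from ∂_1 factors > 1: none. So H_0 = Z.
H_1: b_1 = 9 − 6 − 0 = 3; torsion from ∂_2 factors > 1: none. So H_1 = Z^3.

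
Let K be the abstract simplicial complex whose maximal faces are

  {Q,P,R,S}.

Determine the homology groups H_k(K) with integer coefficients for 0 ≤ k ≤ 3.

H_0 ≅ Z,  H_1 = 0,  H_2 = 0,  H_3 = 0.

Take the total order P < Q < R < S on the vertex set. Then K (dimension 3) consists of the simplices:

  0-simplices (4): P, Q, R, S
  1-simplices (6): PQ, PR, PS, QR, QS, RS
  2-simplices (4): PQR, PQS, PRS, QRS
  3-simplices (1): PQRS

Hence C_0 ≅ Z^4, C_1 ≅ Z^6, C_2 ≅ Z^4, C_3 ≅ Z^1.

∂_1: C_1 → C_0 maps an edge to its endpoints' difference, ∂[p,q] = q − p. For instance
  ∂PR = R − P.
The 4×6 boundary matrix has rank 3 and Smith normal form diag(1,1,1).

Boundary ∂_2: C_2 → C_1 sends each 2-simplex [p,q,r] to [q,r] − [p,r] + [p,q]. For instance
  ∂PRS = RS − PS + PR,
  ∂QRS = RS − QS + QR.
The 6×4 boundary matrix has rank 3 and Smith normal form diag(1,1,1).

The boundary map ∂_3: C_3 → C_2 sends each 3-simplex σ to the alternating sum Σ_i (−1)^i (σ with its i-th vertex removed). For instance
  ∂PQRS = QRS − PRS + PQS − PQR.
As a 4×1 matrix over Z this has rank 1, with invariant factors (1).

From H_k ≅ ker(∂_k) / im(∂_{k+1}) we obtain:

  H_0: rank C_0 − rank ∂_1 = 4 − 3 = 1, and the invariant factors of ∂_1 are all 1, so H_0 = Z.
  H_1: rank ker ∂_1 − rank ∂_2 = (6 − 3) − 3 = 0, and the invariant factors of ∂_2 are all 1, so H_1 = 0.
  H_2: rank ker ∂_2 − rank ∂_3 = (4 − 3) − 1 = 0, and the invariant factors of ∂_3 are all 1, so H_2 = 0.
  H_3: rank ker ∂_3 − rank ∂_4 = (1 − 1) − 0 = 0, and there is no ∂_4, so H_3 = 0.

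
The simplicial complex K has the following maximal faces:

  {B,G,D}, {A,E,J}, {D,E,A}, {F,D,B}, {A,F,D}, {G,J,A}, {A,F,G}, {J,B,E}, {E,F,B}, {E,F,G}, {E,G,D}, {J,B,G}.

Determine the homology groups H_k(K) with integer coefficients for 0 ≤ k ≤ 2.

H_0 ≅ Z,  H_1 ≅ Z/2,  H_2 = 0.

Take the total order A < B < D < E < F < G < J on the vertex set. Then K (dimension 2) consists of the simplices:

  0-simplices (7): A, B, D, E, F, G, J
  1-simplices (18): AD, AE, AF, AG, AJ, BD, BE, BF, BG, BJ, DE, DF, DG, EF, EG, EJ, FG, GJ
  2-simplices (12): ADE, ADF, AEJ, AFG, AGJ, BDF, BDG, BEF, BEJ, BGJ, DEG, EFG

so the chain groups are C_0 ≅ Z^7, C_1 ≅ Z^18, C_2 ≅ Z^12.

Boundary ∂_1: C_1 → C_0 maps an edge to its endpoints' difference, ∂[p,q] = q − p.
The 7×18 boundary matrix has rank 6 and Smith normal form diag(1,1,1,1,1,1).

The boundary map ∂_2: C_2 → C_1 acts by ∂[p,q,r] = [q,r] − [p,r] + [p,q]. For instance
  ∂BGJ = GJ − BJ + BG,
  ∂EFG = FG − EG + EF.
As a 18×12 matrix over Z this has rank 12, with invariant factors (1,1,1,1,1,1,1,1,1,1,1,2).

Computing H_k = (kernel of ∂_k) / (image of ∂_{k+1}):

  H_0: rank C_0 − rank ∂_1 = 7 − 6 = 1, and the invariant factors of ∂_1 are all 1, so H_0 = Z.
  H_1: rank ker ∂_1 − rank ∂_2 = (18 − 6) − 12 = 0, and ∂_2 has invariant factor 2 > 1, so H_1 = Z/2.
  H_2: rank ker ∂_2 − rank ∂_3 = (12 − 12) − 0 = 0, and there is no ∂_3, so H_2 = 0.

As a check, the Euler characteristic is 7 − 18 + 12 = 1, which agrees with 1 − 0 + 0 = 1.
(K is a triangulation of the real projective plane RP^2.)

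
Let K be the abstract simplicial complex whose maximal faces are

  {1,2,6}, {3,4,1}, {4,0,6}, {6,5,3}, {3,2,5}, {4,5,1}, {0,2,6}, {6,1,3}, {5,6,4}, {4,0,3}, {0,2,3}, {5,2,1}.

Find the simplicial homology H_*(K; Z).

K has 7 vertices, 18 edges, 12 triangles.
rank ∂_0 = 0, rank ∂_1 = 6 ⇒ b_0 = 7 − 0 − 6 = 1; all invariant factors of ∂_1 are 1 so no torsion. So H_0 ≅ Z.
rank ∂_1 = 6, rank ∂_2 = 12 ⇒ b_1 = 18 − 6 − 12 = 0; ∂_2 has invariant factor(s) [2] giving torsion. So H_1 ≅ Z/2.
rank ∂_2 = 12, rank ∂_3 = 0 ⇒ b_2 = 12 − 12 − 0 = 0. So H_2 ≅ 0.

H_0 ≅ Z,  H_1 ≅ Z/2,  H_2 = 0.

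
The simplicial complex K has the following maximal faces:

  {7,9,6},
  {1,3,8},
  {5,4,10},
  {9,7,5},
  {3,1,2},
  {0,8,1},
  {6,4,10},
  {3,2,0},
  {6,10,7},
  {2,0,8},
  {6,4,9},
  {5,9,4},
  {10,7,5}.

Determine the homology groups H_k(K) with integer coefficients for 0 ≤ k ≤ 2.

H_0 ≅ Z^2,  H_1 ≅ Z,  H_2 ≅ Z.

Fix the vertex order 0 < 1 < 2 < 3 < 4 < 5 < 6 < 7 < 8 < 9 < 10 and write every simplex with vertices in increasing order. Then dim K = 2 and the simplices of K are:

  0-simplices (11): [0], [1], [2], [3], [4], [5], [6], [7], [8], [9], [10]
  1-simplices (22): [0,1], [0,2], [0,3], [0,8], [1,2], [1,3], [1,8], [2,3], [2,8], [3,8], [4,5], [4,6], [4,9], [4,10], [5,7], [5,9], [5,10], [6,7], [6,9], [6,10], [7,9], [7,10]
  2-simplices (13): [0,1,8], [0,2,3], [0,2,8], [1,2,3], [1,3,8], [4,5,9], [4,5,10], [4,6,9], [4,6,10], [5,7,9], [5,7,10], [6,7,9], [6,7,10]

so the chain groups are C_0 ≅ Z^11, C_1 ≅ Z^22, C_2 ≅ Z^13.

Boundary ∂_1: C_1 → C_0 is given by ∂[p,q] = [q] − [p]. For instance
  ∂[1,2] = [2] − [1].
The resulting 11×22 matrix has rank 9, and its Smith normal form has invariant factors (1,1,1,1,1,1,1,1,1).

The boundary map ∂_2: C_2 → C_1 sends each 2-simplex [p,q,r] to [q,r] − [p,r] + [p,q]. For instance
  ∂[5,7,9] = [7,9] − [5,9] + [5,7],
  ∂[4,6,9] = [6,9] − [4,9] + [4,6].
As a 22×13 matrix over Z this has rank 12, with invariant factors (1,1,1,1,1,1,1,1,1,1,1,1).

Reading off H_k = ker ∂_k / im ∂_{k+1}:

  H_0: rank C_0 − rank ∂_1 = 11 − 9 = 2, and the invariant factors of ∂_1 are all 1, so H_0 = Z^2.
  H_1: rank ker ∂_1 − rank ∂_2 = (22 − 9) − 12 = 1, and the invariant factors of ∂_2 are all 1, so H_1 = Z.
  H_2: rank ker ∂_2 − rank ∂_3 = (13 − 12) − 0 = 1, and there is no ∂_3, so H_2 = Z.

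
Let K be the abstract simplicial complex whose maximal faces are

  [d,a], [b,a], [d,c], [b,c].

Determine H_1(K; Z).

H_1 ≅ Z.

Take the total order a < b < c < d on the vertex set. Then K (dimension 1) consists of the simplices:

  0-simplices (4): a, b, c, d
  1-simplices (4): ab, ad, bc, cd

Hence C_0 ≅ Z^4, C_1 ≅ Z^4.

The boundary map ∂_1: C_1 → C_0 sends each edge [p,q] (with p < q) to q − p. For instance
  ∂cd = d − c.
The resulting 4×4 matrix has rank 3, and its Smith normal form has invariant factors (1,1,1).

Reading off H_k = ker ∂_k / im ∂_{k+1}:

  H_1: rank ker ∂_1 − rank ∂_2 = (4 − 3) − 0 = 1, and there is no ∂_2, so H_1 = Z.

(K is a triangulation of the circle S^1.)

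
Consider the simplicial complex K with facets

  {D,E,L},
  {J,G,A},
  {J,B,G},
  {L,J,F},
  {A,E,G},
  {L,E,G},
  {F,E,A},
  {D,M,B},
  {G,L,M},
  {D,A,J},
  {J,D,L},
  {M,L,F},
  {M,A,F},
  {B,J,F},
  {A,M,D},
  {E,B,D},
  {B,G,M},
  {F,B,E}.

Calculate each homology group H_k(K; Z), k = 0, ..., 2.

Take the total order A < B < D < E < F < G < J < L < M on the vertex set. Then K (dimension 2) consists of the simplices:

  0-simplices (9): A, B, D, E, F, G, J, L, M
  1-simplices (27): AD, AE, AF, AG, AJ, AM, BD, BE, BF, BG, BJ, BM, DE, DJ, DL, DM, EF, EG, EL, FJ, FL, FM, GJ, GL, GM, JL, LM
  2-simplices (18): ADJ, ADM, AEF, AEG, AFM, AGJ, BDE, BDM, BEF, BFJ, BGJ, BGM, DEL, DJL, EGL, FJL, FLM, GLM

so the chain groups are C_0 ≅ Z^9, C_1 ≅ Z^27, C_2 ≅ Z^18.

The boundary map ∂_1: C_1 → C_0 maps an edge to its endpoints' difference, ∂[p,q] = q − p.
The resulting 9×27 matrix has rank 8, and its Smith normal form has invariant factors (1,1,1,1,1,1,1,1).

The boundary map ∂_2: C_2 → C_1 sends each 2-simplex [p,q,r] to [q,r] − [p,r] + [p,q]. For instance
  ∂GLM = LM − GM + GL,
  ∂FJL = JL − FL + FJ.
The 27×18 boundary matrix has rank 17 and Smith normal form diag(1,1,1,1,1,1,1,1,1,1,1,1,1,1,1,1,1).

Computing H_k = (kernel of ∂_k) / (image of ∂_{k+1}):

  H_0: rank C_0 − rank ∂_1 = 9 − 8 = 1, and the invariant factors of ∂_1 are all 1, so H_0 = Z.
  H_1: rank ker ∂_1 − rank ∂_2 = (27 − 8) − 17 = 2, and the invariant factors of ∂_2 are all 1, so H_1 = Z^2.
  H_2: rank ker ∂_2 − rank ∂_3 = (18 − 17) − 0 = 1, and there is no ∂_3, so H_2 = Z.

H_0 = Z,  H_1 = Z^2,  H_2 = Z.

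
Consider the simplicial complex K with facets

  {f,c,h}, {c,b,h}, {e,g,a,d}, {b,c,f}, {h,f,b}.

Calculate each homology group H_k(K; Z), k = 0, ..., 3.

Fix the vertex order a < b < c < d < e < f < g < h and write every simplex with vertices in increasing order. Then dim K = 3 and the simplices of K are:

  0-simplices (8): a, b, c, d, e, f, g, h
  1-simplices (12): ad, ae, ag, bc, bf, bh, cf, ch, de, dg, eg, fh
  2-simplices (8): ade, adg, aeg, bcf, bch, bfh, cfh, deg
  3-simplices (1): adeg

so the chain groups are C_0 ≅ Z^8, C_1 ≅ Z^12, C_2 ≅ Z^8, C_3 ≅ Z^1.

The boundary map ∂_1: C_1 → C_0 is given by ∂[p,q] = [q] − [p].
The resulting 8×12 matrix has rank 6, and its Smith normal form has invariant factors (1,1,1,1,1,1).

Boundary ∂_2: C_2 → C_1 acts by ∂[p,q,r] = [q,r] − [p,r] + [p,q]. For instance
  ∂adg = dg − ag + ad,
  ∂bcf = cf − bf + bc.
The 12×8 boundary matrix has rank 6 and Smith normal form diag(1,1,1,1,1,1).

∂_3: C_3 → C_2 sends each 3-simplex σ to the alternating sum Σ_i (−1)^i (σ with its i-th vertex removed). For instance
  ∂adeg = deg − aeg + adg − ade.
The resulting 8×1 matrix has rank 1, and its Smith normal form has invariant factors (1).

Computing H_k = (kernel of ∂_k) / (image of ∂_{k+1}):

  H_0: rank C_0 − rank ∂_1 = 8 − 6 = 2, and the invariant factors of ∂_1 are all 1, so H_0 = Z^2.
  H_1: rank ker ∂_1 − rank ∂_2 = (12 − 6) − 6 = 0, and the invariant factors of ∂_2 are all 1, so H_1 = 0.
  H_2: rank ker ∂_2 − rank ∂_3 = (8 − 6) − 1 = 1, and the invariant factors of ∂_3 are all 1, so H_2 = Z.
  H_3: rank ker ∂_3 − rank ∂_4 = (1 − 1) − 0 = 0, and there is no ∂_4, so H_3 = 0.

As a check, the Euler characteristic is 8 − 12 + 8 − 1 = 3, which agrees with 2 − 0 + 1 − 0 = 3.
(K is a triangulation of the disjoint union of the 3-simplex and the 2-sphere S^2.)

H_0 ≅ Z^2,  H_1 = 0,  H_2 ≅ Z,  H_3 = 0.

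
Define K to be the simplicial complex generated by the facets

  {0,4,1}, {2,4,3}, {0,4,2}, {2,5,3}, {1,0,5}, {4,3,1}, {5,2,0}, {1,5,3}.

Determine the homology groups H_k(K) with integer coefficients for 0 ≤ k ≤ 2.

H_0 ≅ Z,  H_1 = 0,  H_2 ≅ Z.

Take the total order 0 < 1 < 2 < 3 < 4 < 5 on the vertex set. Then K (dimension 2) consists of the simplices:

  0-simplices (6): [0], [1], [2], [3], [4], [5]
  1-simplices (12): [0,1], [0,2], [0,4], [0,5], [1,3], [1,4], [1,5], [2,3], [2,4], [2,5], [3,4], [3,5]
  2-simplices (8): [0,1,4], [0,1,5], [0,2,4], [0,2,5], [1,3,4], [1,3,5], [2,3,4], [2,3,5]

so the chain groups are C_0 ≅ Z^6, C_1 ≅ Z^12, C_2 ≅ Z^8.

Boundary ∂_1: C_1 → C_0 is given by ∂[p,q] = [q] − [p].
This gives a 6×12 integer matrix of rank 5; reducing to Smith normal form yields diagonal entries (1,1,1,1,1).

The boundary map ∂_2: C_2 → C_1 sends each 2-simplex [p,q,r] to [q,r] − [p,r] + [p,q]. For instance
  ∂[0,2,5] = [2,5] − [0,5] + [0,2],
  ∂[0,1,5] = [1,5] − [0,5] + [0,1].
As a 12×8 matrix over Z this has rank 7, with invariant factors (1,1,1,1,1,1,1).

From H_k ≅ ker(∂_k) / im(∂_{k+1}) we obtain:

  H_0: rank C_0 − rank ∂_1 = 6 − 5 = 1, and the invariant factors of ∂_1 are all 1, so H_0 = Z.
  H_1: rank ker ∂_1 − rank ∂_2 = (12 − 5) − 7 = 0, and the invariant factors of ∂_2 are all 1, so H_1 = 0.
  H_2: rank ker ∂_2 − rank ∂_3 = (8 − 7) − 0 = 1, and there is no ∂_3, so H_2 = Z.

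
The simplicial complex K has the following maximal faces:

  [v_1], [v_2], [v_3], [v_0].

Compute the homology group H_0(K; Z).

H_0 = Z^4.

We work with the vertex ordering v_0 < v_1 < v_2 < v_3. The simplices of K, each written with vertices in increasing order, are:

  0-simplices (4): [v_0], [v_1], [v_2], [v_3]

giving chain groups C_0 ≅ Z^4.

Computing H_k = (kernel of ∂_k) / (image of ∂_{k+1}):

  H_0: rank C_0 − rank ∂_1 = 4 − 0 = 4, and there is no ∂_1, so H_0 ≅ Z^4.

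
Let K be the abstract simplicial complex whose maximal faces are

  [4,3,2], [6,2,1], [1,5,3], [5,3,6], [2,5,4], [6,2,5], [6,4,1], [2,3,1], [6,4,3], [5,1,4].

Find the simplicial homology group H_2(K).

We work with the vertex ordering 1 < 2 < 3 < 4 < 5 < 6. The simplices of K, each written with vertices in increasing order, are:

  0-simplices (6): [1], [2], [3], [4], [5], [6]
  1-simplices (15): [1,2], [1,3], [1,4], [1,5], [1,6], [2,3], [2,4], [2,5], [2,6], [3,4], [3,5], [3,6], [4,5], [4,6], [5,6]
  2-simplices (10): [1,2,3], [1,2,6], [1,3,5], [1,4,5], [1,4,6], [2,3,4], [2,4,5], [2,5,6], [3,4,6], [3,5,6]

Hence C_0 ≅ Z^6, C_1 ≅ Z^15, C_2 ≅ Z^10.

∂_1: C_1 → C_0 maps an edge to its endpoints' difference, ∂[p,q] = q − p.
This gives a 6×15 integer matrix of rank 5; reducing to Smith normal form yields diagonal entries (1,1,1,1,1).

Boundary ∂_2: C_2 → C_1 sends each 2-simplex [p,q,r] to [q,r] − [p,r] + [p,q]. For instance
  ∂[1,3,5] = [3,5] − [1,5] + [1,3],
  ∂[2,3,4] = [3,4] − [2,4] + [2,3].
This gives a 15×10 integer matrix of rank 10; reducing to Smith normal form yields diagonal entries (1,1,1,1,1,1,1,1,1,2).

Computing H_k = (kernel of ∂_k) / (image of ∂_{k+1}):

  H_2: rank ker ∂_2 − rank ∂_3 = (10 − 10) − 0 = 0, and there is no ∂_3, so H_2 = 0.

H_2 = 0.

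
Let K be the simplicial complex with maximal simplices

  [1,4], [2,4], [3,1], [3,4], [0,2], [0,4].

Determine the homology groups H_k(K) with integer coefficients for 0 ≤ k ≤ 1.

H_0 ≅ Z,  H_1 ≅ Z^2.

We work with the vertex ordering 0 < 1 < 2 < 3 < 4. The simplices of K, each written with vertices in increasing order, are:

  0-simplices (5): [0], [1], [2], [3], [4]
  1-simplices (6): [0,2], [0,4], [1,3], [1,4], [2,4], [3,4]

giving chain groups C_0 ≅ Z^5, C_1 ≅ Z^6.

∂_1: C_1 → C_0 maps an edge to its endpoints' difference, ∂[p,q] = q − p.
The 5×6 boundary matrix has rank 4 and Smith normal form diag(1,1,1,1).

Now H_k = ker ∂_k / im ∂_{k+1}, so:

  H_0: rank C_0 − rank ∂_1 = 5 − 4 = 1, and the invariant factors of ∂_1 are all 1, so H_0 = Z.
  H_1: rank ker ∂_1 − rank ∂_2 = (6 − 4) − 0 = 2, and there is no ∂_2, so H_1 = Z^2.

As a check, the Euler characteristic is 5 − 6 = -1, which agrees with 1 − 2 = -1.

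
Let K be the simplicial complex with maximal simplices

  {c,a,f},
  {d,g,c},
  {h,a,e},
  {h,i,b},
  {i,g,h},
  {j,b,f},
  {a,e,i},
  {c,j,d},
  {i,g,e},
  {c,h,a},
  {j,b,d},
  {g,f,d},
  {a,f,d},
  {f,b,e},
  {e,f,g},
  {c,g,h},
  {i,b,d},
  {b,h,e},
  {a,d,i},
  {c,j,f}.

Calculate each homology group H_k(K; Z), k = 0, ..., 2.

H_0 = Z,  H_1 = Z ⊕ Z/2Z,  H_2 = 0.

Take the total order a < b < c < d < e < f < g < h < i < j on the vertex set. Then K (dimension 2) consists of the simplices:

  0-simplices (10): a, b, c, d, e, f, g, h, i, j
  1-simplices (30): ac, ad, ae, af, ah, ai, bd, be, bf, bh, bi, bj, cd, cf, cg, ch, cj, df, dg, di, dj, ef, eg, eh, ei, fg, fj, gh, gi, hi
  2-simplices (20): acf, ach, adf, adi, aeh, aei, bdi, bdj, bef, beh, bfj, bhi, cdg, cdj, cfj, cgh, dfg, efg, egi, ghi

so the chain groups are C_0 ≅ Z^10, C_1 ≅ Z^30, C_2 ≅ Z^20.

Boundary ∂_1: C_1 → C_0 maps an edge to its endpoints' difference, ∂[p,q] = q − p. For instance
  ∂fj = j − f.
This gives a 10×30 integer matrix of rank 9; reducing to Smith normal form yields diagonal entries (1,1,1,1,1,1,1,1,1).

The boundary map ∂_2: C_2 → C_1 sends each 2-simplex [p,q,r] to [q,r] − [p,r] + [p,q]. For instance
  ∂cgh = gh − ch + cg,
  ∂dfg = fg − dg + df.
The resulting 30×20 matrix has rank 20, and its Smith normal form has invariant factors (1,1,1,1,1,1,1,1,1,1,1,1,1,1,1,1,1,1,1,2).

From H_k ≅ ker(∂_k) / im(∂_{k+1}) we obtain:

  H_0: rank C_0 − rank ∂_1 = 10 − 9 = 1, and the invariant factors of ∂_1 are all 1, so H_0 ≅ Z.
  H_1: rank ker ∂_1 − rank ∂_2 = (30 − 9) − 20 = 1, and ∂_2 has invariant factor 2 > 1, so H_1 ≅ Z ⊕ Z/2Z.
  H_2: rank ker ∂_2 − rank ∂_3 = (20 − 20) − 0 = 0, and there is no ∂_3, so H_2 ≅ 0.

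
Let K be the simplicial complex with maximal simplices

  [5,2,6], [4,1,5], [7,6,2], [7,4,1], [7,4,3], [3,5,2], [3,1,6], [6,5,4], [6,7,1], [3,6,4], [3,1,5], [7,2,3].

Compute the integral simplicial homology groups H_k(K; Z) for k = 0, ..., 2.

Order the vertices as 1 < 2 < 3 < 4 < 5 < 6 < 7. Listing each simplex with vertices in this order, K has dimension 2 with simplices:

  0-simplices (7): [1], [2], [3], [4], [5], [6], [7]
  1-simplices (18): [1,3], [1,4], [1,5], [1,6], [1,7], [2,3], [2,5], [2,6], [2,7], [3,4], [3,5], [3,6], [3,7], [4,5], [4,6], [4,7], [5,6], [6,7]
  2-simplices (12): [1,3,5], [1,3,6], [1,4,5], [1,4,7], [1,6,7], [2,3,5], [2,3,7], [2,5,6], [2,6,7], [3,4,6], [3,4,7], [4,5,6]

giving chain groups C_0 ≅ Z^7, C_1 ≅ Z^18, C_2 ≅ Z^12.

∂_1: C_1 → C_0 is given by ∂[p,q] = [q] − [p].
This gives a 7×18 integer matrix of rank 6; reducing to Smith normal form yields diagonal entries (1,1,1,1,1,1).

The boundary map ∂_2: C_2 → C_1 acts by ∂[p,q,r] = [q,r] − [p,r] + [p,q]. For instance
  ∂[3,4,6] = [4,6] − [3,6] + [3,4],
  ∂[1,3,6] = [3,6] − [1,6] + [1,3].
The resulting 18×12 matrix has rank 12, and its Smith normal form has invariant factors (1,1,1,1,1,1,1,1,1,1,1,2).

Now H_k = ker ∂_k / im ∂_{k+1}, so:

  H_0: rank C_0 − rank ∂_1 = 7 − 6 = 1, and the invariant factors of ∂_1 are all 1, so H_0 = Z.
  H_1: rank ker ∂_1 − rank ∂_2 = (18 − 6) − 12 = 0, and ∂_2 has invariant factor 2 > 1, so H_1 = Z_2.
  H_2: rank ker ∂_2 − rank ∂_3 = (12 − 12) − 0 = 0, and there is no ∂_3, so H_2 = 0.

As a check, the Euler characteristic is 7 − 18 + 12 = 1, which agrees with 1 − 0 + 0 = 1.

H_0 ≅ Z,  H_1 ≅ Z_2,  H_2 = 0.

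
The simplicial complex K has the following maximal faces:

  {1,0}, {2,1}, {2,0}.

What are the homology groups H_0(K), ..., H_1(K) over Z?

K has 3 vertices, 3 edges.
rank ∂_0 = 0, rank ∂_1 = 2 ⇒ b_0 = 3 − 0 − 2 = 1; all invariant factors of ∂_1 are 1 so no torsion. So H_0 = Z.
rank ∂_1 = 2, rank ∂_2 = 0 ⇒ b_1 = 3 − 2 − 0 = 1. So H_1 = Z.

H_0 ≅ Z,  H_1 ≅ Z.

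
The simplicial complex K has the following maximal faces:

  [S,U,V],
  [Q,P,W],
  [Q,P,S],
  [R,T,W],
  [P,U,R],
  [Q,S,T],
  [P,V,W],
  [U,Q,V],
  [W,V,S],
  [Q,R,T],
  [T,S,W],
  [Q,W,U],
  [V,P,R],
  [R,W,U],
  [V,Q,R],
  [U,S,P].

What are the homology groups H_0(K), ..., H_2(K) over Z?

Fix the vertex order P < Q < R < S < T < U < V < W and write every simplex with vertices in increasing order. Then dim K = 2 and the simplices of K are:

  0-simplices (8): P, Q, R, S, T, U, V, W
  1-simplices (24): PQ, PR, PS, PU, PV, PW, QR, QS, QT, QU, QV, QW, RT, RU, RV, RW, ST, SU, SV, SW, TW, UV, UW, VW
  2-simplices (16): PQS, PQW, PRU, PRV, PSU, PVW, QRT, QRV, QST, QUV, QUW, RTW, RUW, STW, SUV, SVW

Hence C_0 ≅ Z^8, C_1 ≅ Z^24, C_2 ≅ Z^16.

Boundary ∂_1: C_1 → C_0 is given by ∂[p,q] = [q] − [p].
The 8×24 boundary matrix has rank 7 and Smith normal form diag(1,1,1,1,1,1,1).

The boundary map ∂_2: C_2 → C_1 sends each 2-simplex [p,q,r] to [q,r] − [p,r] + [p,q]. For instance
  ∂QUV = UV − QV + QU,
  ∂PRV = RV − PV + PR.
The 24×16 boundary matrix has rank 15 and Smith normal form diag(1,1,1,1,1,1,1,1,1,1,1,1,1,1,1).

Reading off H_k = ker ∂_k / im ∂_{k+1}:

  H_0: rank C_0 − rank ∂_1 = 8 − 7 = 1, and the invariant factors of ∂_1 are all 1, so H_0 ≅ Z.
  H_1: rank ker ∂_1 − rank ∂_2 = (24 − 7) − 15 = 2, and the invariant factors of ∂_2 are all 1, so H_1 ≅ Z^2.
  H_2: rank ker ∂_2 − rank ∂_3 = (16 − 15) − 0 = 1, and there is no ∂_3, so H_2 ≅ Z.

(K is a triangulation of the torus T^2.)

H_0 = Z,  H_1 = Z^2,  H_2 = Z.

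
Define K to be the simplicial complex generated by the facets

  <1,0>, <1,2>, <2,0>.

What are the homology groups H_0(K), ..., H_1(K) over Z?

Order the vertices as 0 < 1 < 2. Listing each simplex with vertices in this order, K has dimension 1 with simplices:

  0-simplices (3): [0], [1], [2]
  1-simplices (3): [0,1], [0,2], [1,2]

so the chain groups are C_0 ≅ Z^3, C_1 ≅ Z^3.

The boundary map ∂_1: C_1 → C_0 maps an edge to its endpoints' difference, ∂[p,q] = q − p. For instance
  ∂[1,2] = [2] − [1].
This gives a 3×3 integer matrix of rank 2; reducing to Smith normal form yields diagonal entries (1,1).

Now H_k = ker ∂_k / im ∂_{k+1}, so:

  H_0: rank C_0 − rank ∂_1 = 3 − 2 = 1, and the invariant factors of ∂_1 are all 1, so H_0 = Z.
  H_1: rank ker ∂_1 − rank ∂_2 = (3 − 2) − 0 = 1, and there is no ∂_2, so H_1 = Z.

(K is a triangulation of the circle S^1.)

H_0 ≅ Z,  H_1 ≅ Z.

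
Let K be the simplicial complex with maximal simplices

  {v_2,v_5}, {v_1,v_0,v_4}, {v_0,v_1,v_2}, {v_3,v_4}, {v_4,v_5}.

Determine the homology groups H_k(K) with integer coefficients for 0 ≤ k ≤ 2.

K has 6 vertices, 8 edges, 2 triangles.
rank ∂_0 = 0, rank ∂_1 = 5 ⇒ b_0 = 6 − 0 − 5 = 1; all invariant factors of ∂_1 are 1 so no torsion. So H_0 ≅ Z.
rank ∂_1 = 5, rank ∂_2 = 2 ⇒ b_1 = 8 − 5 − 2 = 1; all invariant factors of ∂_2 are 1 so no torsion. So H_1 ≅ Z.
rank ∂_2 = 2, rank ∂_3 = 0 ⇒ b_2 = 2 − 2 − 0 = 0. So H_2 ≅ 0.

H_0 = Z,  H_1 = Z,  H_2 = 0.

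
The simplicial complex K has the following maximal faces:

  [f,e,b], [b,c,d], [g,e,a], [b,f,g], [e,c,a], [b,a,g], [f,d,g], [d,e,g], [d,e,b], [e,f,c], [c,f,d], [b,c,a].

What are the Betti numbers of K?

Fix the vertex order a < b < c < d < e < f < g and write every simplex with vertices in increasing order. Then dim K = 2 and the simplices of K are:

  0-simplices (7): a, b, c, d, e, f, g
  1-simplices (18): ab, ac, ae, ag, bc, bd, be, bf, bg, cd, ce, cf, de, df, dg, ef, eg, fg
  2-simplices (12): abc, abg, ace, aeg, bcd, bde, bef, bfg, cdf, cef, deg, dfg

Hence C_0 ≅ Z^7, C_1 ≅ Z^18, C_2 ≅ Z^12.

∂_1: C_1 → C_0 is given by ∂[p,q] = [q] − [p].
This gives a 7×18 integer matrix of rank 6; reducing to Smith normal form yields diagonal entries (1,1,1,1,1,1).

∂_2: C_2 → C_1 maps a triangle to the signed sum of its edges. For instance
  ∂cdf = df − cf + cd,
  ∂aeg = eg − ag + ae.
The 18×12 boundary matrix has rank 12 and Smith normal form diag(1,1,1,1,1,1,1,1,1,1,1,2).

Now H_k = ker ∂_k / im ∂_{k+1}, so:

  H_0: rank C_0 − rank ∂_1 = 7 − 6 = 1, and the invariant factors of ∂_1 are all 1, so H_0 = Z.
  H_1: rank ker ∂_1 − rank ∂_2 = (18 − 6) − 12 = 0, and ∂_2 has invariant factor 2 > 1, so H_1 = Z/2Z.
  H_2: rank ker ∂_2 − rank ∂_3 = (12 − 12) − 0 = 0, and there is no ∂_3, so H_2 = 0.

Hence the Betti numbers are b_0 = 1, b_1 = 0, b_2 = 0.

b_0 = 1, b_1 = 0, b_2 = 0.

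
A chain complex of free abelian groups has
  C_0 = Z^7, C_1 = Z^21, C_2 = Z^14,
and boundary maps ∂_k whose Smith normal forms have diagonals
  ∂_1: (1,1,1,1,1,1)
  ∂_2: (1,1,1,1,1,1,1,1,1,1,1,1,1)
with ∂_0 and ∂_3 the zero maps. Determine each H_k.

H_0 = Z,  H_1 = Z^2,  H_2 = Z.

H_0: b_0 = 7 − 0 − 6 = 1; torsion from ∂_1 factors > 1: none. So H_0 = Z.
H_1: b_1 = 21 − 6 − 13 = 2; torsion from ∂_2 factors > 1: none. So H_1 = Z^2.
H_2: b_2 = 14 − 13 − 0 = 1; torsion from ∂_3 factors > 1: none. So H_2 = Z.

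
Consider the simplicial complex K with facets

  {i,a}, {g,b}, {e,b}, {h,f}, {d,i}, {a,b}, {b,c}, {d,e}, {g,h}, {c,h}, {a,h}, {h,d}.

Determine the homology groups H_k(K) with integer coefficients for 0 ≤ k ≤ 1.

H_0 = Z,  H_1 = Z^4.

We work with the vertex ordering a < b < c < d < e < f < g < h < i. The simplices of K, each written with vertices in increasing order, are:

  0-simplices (9): a, b, c, d, e, f, g, h, i
  1-simplices (12): ab, ah, ai, bc, be, bg, ch, de, dh, di, fh, gh

giving chain groups C_0 ≅ Z^9, C_1 ≅ Z^12.

The boundary map ∂_1: C_1 → C_0 maps an edge to its endpoints' difference, ∂[p,q] = q − p. For instance
  ∂be = e − b.
The 9×12 boundary matrix has rank 8 and Smith normal form diag(1,1,1,1,1,1,1,1).

From H_k ≅ ker(∂_k) / im(∂_{k+1}) we obtain:

  H_0: rank C_0 − rank ∂_1 = 9 − 8 = 1, and the invariant factors of ∂_1 are all 1, so H_0 ≅ Z.
  H_1: rank ker ∂_1 − rank ∂_2 = (12 − 8) − 0 = 4, and there is no ∂_2, so H_1 ≅ Z^4.

As a check, the Euler characteristic is 9 − 12 = -3, which agrees with 1 − 4 = -3.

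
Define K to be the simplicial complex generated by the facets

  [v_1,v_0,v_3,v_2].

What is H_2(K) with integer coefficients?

Fix the vertex order v_0 < v_1 < v_2 < v_3 and write every simplex with vertices in increasing order. Then dim K = 3 and the simplices of K are:

  0-simplices (4): [v_0], [v_1], [v_2], [v_3]
  1-simplices (6): [v_0,v_1], [v_0,v_2], [v_0,v_3], [v_1,v_2], [v_1,v_3], [v_2,v_3]
  2-simplices (4): [v_0,v_1,v_2], [v_0,v_1,v_3], [v_0,v_2,v_3], [v_1,v_2,v_3]
  3-simplices (1): [v_0,v_1,v_2,v_3]

giving chain groups C_0 ≅ Z^4, C_1 ≅ Z^6, C_2 ≅ Z^4, C_3 ≅ Z^1.

∂_1: C_1 → C_0 maps an edge to its endpoints' difference, ∂[p,q] = q − p.
The 4×6 boundary matrix has rank 3 and Smith normal form diag(1,1,1).

Boundary ∂_2: C_2 → C_1 sends each 2-simplex [p,q,r] to [q,r] − [p,r] + [p,q]. For instance
  ∂[v_1,v_2,v_3] = [v_2,v_3] − [v_1,v_3] + [v_1,v_2],
  ∂[v_0,v_1,v_3] = [v_1,v_3] − [v_0,v_3] + [v_0,v_1].
This gives a 6×4 integer matrix of rank 3; reducing to Smith normal form yields diagonal entries (1,1,1).

The boundary map ∂_3: C_3 → C_2 sends each 3-simplex σ to the alternating sum Σ_i (−1)^i (σ with its i-th vertex removed). For instance
  ∂[v_0,v_1,v_2,v_3] = [v_1,v_2,v_3] − [v_0,v_2,v_3] + [v_0,v_1,v_3] − [v_0,v_1,v_2].
As a 4×1 matrix over Z this has rank 1, with invariant factors (1).

Reading off H_k = ker ∂_k / im ∂_{k+1}:

  H_2: rank ker ∂_2 − rank ∂_3 = (4 − 3) − 1 = 0, and the invariant factors of ∂_3 are all 1, so H_2 ≅ 0.

H_2 ≅ 0.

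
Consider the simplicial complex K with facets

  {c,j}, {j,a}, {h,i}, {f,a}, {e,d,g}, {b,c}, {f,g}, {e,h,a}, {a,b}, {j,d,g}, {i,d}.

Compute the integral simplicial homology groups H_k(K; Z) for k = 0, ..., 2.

Order the vertices as a < b < c < d < e < f < g < h < i < j. Listing each simplex with vertices in this order, K has dimension 2 with simplices:

  0-simplices (10): a, b, c, d, e, f, g, h, i, j
  1-simplices (16): ab, ae, af, ah, aj, bc, cj, de, dg, di, dj, eg, eh, fg, gj, hi
  2-simplices (3): aeh, deg, dgj

so the chain groups are C_0 ≅ Z^10, C_1 ≅ Z^16, C_2 ≅ Z^3.

∂_1: C_1 → C_0 is given by ∂[p,q] = [q] − [p]. For instance
  ∂di = i − d.
The 10×16 boundary matrix has rank 9 and Smith normal form diag(1,1,1,1,1,1,1,1,1).

∂_2: C_2 → C_1 sends each 2-simplex [p,q,r] to [q,r] − [p,r] + [p,q]. For instance
  ∂aeh = eh − ah + ae,
  ∂dgj = gj − dj + dg.
As a 16×3 matrix over Z this has rank 3, with invariant factors (1,1,1).

Now H_k = ker ∂_k / im ∂_{k+1}, so:

  H_0: rank C_0 − rank ∂_1 = 10 − 9 = 1, and the invariant factors of ∂_1 are all 1, so H_0 ≅ Z.
  H_1: rank ker ∂_1 − rank ∂_2 = (16 − 9) − 3 = 4, and the invariant factors of ∂_2 are all 1, so H_1 ≅ Z^4.
  H_2: rank ker ∂_2 − rank ∂_3 = (3 − 3) − 0 = 0, and there is no ∂_3, so H_2 ≅ 0.

H_0 = Z,  H_1 = Z^4,  H_2 = 0.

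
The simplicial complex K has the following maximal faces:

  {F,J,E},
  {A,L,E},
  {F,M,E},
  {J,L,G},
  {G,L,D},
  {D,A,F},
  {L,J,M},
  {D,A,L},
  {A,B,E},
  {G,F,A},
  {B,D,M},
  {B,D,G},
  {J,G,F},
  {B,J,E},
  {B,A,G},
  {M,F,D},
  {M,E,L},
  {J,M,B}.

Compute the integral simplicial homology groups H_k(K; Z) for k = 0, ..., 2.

Order the vertices as A < B < D < E < F < G < J < L < M. Listing each simplex with vertices in this order, K has dimension 2 with simplices:

  0-simplices (9): A, B, D, E, F, G, J, L, M
  1-simplices (27): AB, AD, AE, AF, AG, AL, BD, BE, BG, BJ, BM, DF, DG, DL, DM, EF, EJ, EL, EM, FG, FJ, FM, GJ, GL, JL, JM, LM
  2-simplices (18): ABE, ABG, ADF, ADL, AEL, AFG, BDG, BDM, BEJ, BJM, DFM, DGL, EFJ, EFM, ELM, FGJ, GJL, JLM

Hence C_0 ≅ Z^9, C_1 ≅ Z^27, C_2 ≅ Z^18.

∂_1: C_1 → C_0 is given by ∂[p,q] = [q] − [p].
This gives a 9×27 integer matrix of rank 8; reducing to Smith normal form yields diagonal entries (1,1,1,1,1,1,1,1).

Boundary ∂_2: C_2 → C_1 acts by ∂[p,q,r] = [q,r] − [p,r] + [p,q]. For instance
  ∂FGJ = GJ − FJ + FG,
  ∂JLM = LM − JM + JL.
This gives a 27×18 integer matrix of rank 18; reducing to Smith normal form yields diagonal entries (1,1,1,1,1,1,1,1,1,1,1,1,1,1,1,1,1,2).

Now H_k = ker ∂_k / im ∂_{k+1}, so:

  H_0: rank C_0 − rank ∂_1 = 9 − 8 = 1, and the invariant factors of ∂_1 are all 1, so H_0 = Z.
  H_1: rank ker ∂_1 − rank ∂_2 = (27 − 8) − 18 = 1, and ∂_2 has invariant factor 2 > 1, so H_1 = Z × Z/2.
  H_2: rank ker ∂_2 − rank ∂_3 = (18 − 18) − 0 = 0, and there is no ∂_3, so H_2 = 0.

As a check, the Euler characteristic is 9 − 27 + 18 = 0, which agrees with 1 − 1 + 0 = 0.
(K is a triangulation of the Klein bottle.)

H_0 = Z,  H_1 = Z × Z/2,  H_2 = 0.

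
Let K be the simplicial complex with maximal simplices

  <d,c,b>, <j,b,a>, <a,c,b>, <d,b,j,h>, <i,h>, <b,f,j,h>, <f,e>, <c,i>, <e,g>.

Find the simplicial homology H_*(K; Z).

Fix the vertex order a < b < c < d < e < f < g < h < i < j and write every simplex with vertices in increasing order. Then dim K = 3 and the simplices of K are:

  0-simplices (10): a, b, c, d, e, f, g, h, i, j
  1-simplices (18): ab, ac, aj, bc, bd, bf, bh, bj, cd, ci, dh, dj, ef, eg, fh, fj, hi, hj
  2-simplices (10): abc, abj, bcd, bdh, bdj, bfh, bfj, bhj, dhj, fhj
  3-simplices (2): bdhj, bfhj

Hence C_0 ≅ Z^10, C_1 ≅ Z^18, C_2 ≅ Z^10, C_3 ≅ Z^2.

Boundary ∂_1: C_1 → C_0 is given by ∂[p,q] = [q] − [p]. For instance
  ∂ef = f − e.
The resulting 10×18 matrix has rank 9, and its Smith normal form has invariant factors (1,1,1,1,1,1,1,1,1).

∂_2: C_2 → C_1 sends each 2-simplex [p,q,r] to [q,r] − [p,r] + [p,q]. For instance
  ∂bdh = dh − bh + bd,
  ∂abj = bj − aj + ab.
The 18×10 boundary matrix has rank 8 and Smith normal form diag(1,1,1,1,1,1,1,1).

∂_3: C_3 → C_2 sends each 3-simplex σ to the alternating sum Σ_i (−1)^i (σ with its i-th vertex removed). For instance
  ∂bdhj = dhj − bhj + bdj − bdh,
  ∂bfhj = fhj − bhj + bfj − bfh.
As a 10×2 matrix over Z this has rank 2, with invariant factors (1,1).

Computing H_k = (kernel of ∂_k) / (image of ∂_{k+1}):

  H_0: rank C_0 − rank ∂_1 = 10 − 9 = 1, and the invariant factors of ∂_1 are all 1, so H_0 ≅ Z.
  H_1: rank ker ∂_1 − rank ∂_2 = (18 − 9) − 8 = 1, and the invariant factors of ∂_2 are all 1, so H_1 ≅ Z.
  H_2: rank ker ∂_2 − rank ∂_3 = (10 − 8) − 2 = 0, and the invariant factors of ∂_3 are all 1, so H_2 ≅ 0.
  H_3: rank ker ∂_3 − rank ∂_4 = (2 − 2) − 0 = 0, and there is no ∂_4, so H_3 ≅ 0.

As a check, the Euler characteristic is 10 − 18 + 10 − 2 = 0, which agrees with 1 − 1 + 0 − 0 = 0.

H_0 ≅ Z,  H_1 ≅ Z,  H_2 = 0,  H_3 = 0.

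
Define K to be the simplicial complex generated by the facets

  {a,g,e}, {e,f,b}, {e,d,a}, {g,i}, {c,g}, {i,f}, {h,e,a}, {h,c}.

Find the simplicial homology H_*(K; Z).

H_0 ≅ Z,  H_1 ≅ Z^2,  H_2 = 0.

Order the vertices as a < b < c < d < e < f < g < h < i. Listing each simplex with vertices in this order, K has dimension 2 with simplices:

  0-simplices (9): a, b, c, d, e, f, g, h, i
  1-simplices (14): ad, ae, ag, ah, be, bf, cg, ch, de, ef, eg, eh, fi, gi
  2-simplices (4): ade, aeg, aeh, bef

so the chain groups are C_0 ≅ Z^9, C_1 ≅ Z^14, C_2 ≅ Z^4.

The boundary map ∂_1: C_1 → C_0 sends each edge [p,q] (with p < q) to q − p. For instance
  ∂eh = h − e.
The 9×14 boundary matrix has rank 8 and Smith normal form diag(1,1,1,1,1,1,1,1).

The boundary map ∂_2: C_2 → C_1 maps a triangle to the signed sum of its edges. For instance
  ∂aeg = eg − ag + ae,
  ∂bef = ef − bf + be.
The resulting 14×4 matrix has rank 4, and its Smith normal form has invariant factors (1,1,1,1).

From H_k ≅ ker(∂_k) / im(∂_{k+1}) we obtain:

  H_0: rank C_0 − rank ∂_1 = 9 − 8 = 1, and the invariant factors of ∂_1 are all 1, so H_0 ≅ Z.
  H_1: rank ker ∂_1 − rank ∂_2 = (14 − 8) − 4 = 2, and the invariant factors of ∂_2 are all 1, so H_1 ≅ Z^2.
  H_2: rank ker ∂_2 − rank ∂_3 = (4 − 4) − 0 = 0, and there is no ∂_3, so H_2 ≅ 0.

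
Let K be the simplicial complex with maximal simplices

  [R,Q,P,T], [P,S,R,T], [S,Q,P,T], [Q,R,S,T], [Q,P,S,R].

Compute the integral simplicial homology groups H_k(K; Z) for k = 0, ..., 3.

H_0 = Z,  H_1 = 0,  H_2 = 0,  H_3 = Z.

Fix the vertex order P < Q < R < S < T and write every simplex with vertices in increasing order. Then dim K = 3 and the simplices of K are:

  0-simplices (5): P, Q, R, S, T
  1-simplices (10): PQ, PR, PS, PT, QR, QS, QT, RS, RT, ST
  2-simplices (10): PQR, PQS, PQT, PRS, PRT, PST, QRS, QRT, QST, RST
  3-simplices (5): PQRS, PQRT, PQST, PRST, QRST

so the chain groups are C_0 ≅ Z^5, C_1 ≅ Z^10, C_2 ≅ Z^10, C_3 ≅ Z^5.

Boundary ∂_1: C_1 → C_0 is given by ∂[p,q] = [q] − [p].
The 5×10 boundary matrix has rank 4 and Smith normal form diag(1,1,1,1).

Boundary ∂_2: C_2 → C_1 acts by ∂[p,q,r] = [q,r] − [p,r] + [p,q]. For instance
  ∂PST = ST − PT + PS,
  ∂QRS = RS − QS + QR.
The resulting 10×10 matrix has rank 6, and its Smith normal form has invariant factors (1,1,1,1,1,1).

∂_3: C_3 → C_2 sends each 3-simplex σ to the alternating sum Σ_i (−1)^i (σ with its i-th vertex removed). For instance
  ∂QRST = RST − QST + QRT − QRS,
  ∂PQRT = QRT − PRT + PQT − PQR.
As a 10×5 matrix over Z this has rank 4, with invariant factors (1,1,1,1).

Now H_k = ker ∂_k / im ∂_{k+1}, so:

  H_0: rank C_0 − rank ∂_1 = 5 − 4 = 1, and the invariant factors of ∂_1 are all 1, so H_0 = Z.
  H_1: rank ker ∂_1 − rank ∂_2 = (10 − 4) − 6 = 0, and the invariant factors of ∂_2 are all 1, so H_1 = 0.
  H_2: rank ker ∂_2 − rank ∂_3 = (10 − 6) − 4 = 0, and the invariant factors of ∂_3 are all 1, so H_2 = 0.
  H_3: rank ker ∂_3 − rank ∂_4 = (5 − 4) − 0 = 1, and there is no ∂_4, so H_3 = Z.

As a check, the Euler characteristic is 5 − 10 + 10 − 5 = 0, which agrees with 1 − 0 + 0 − 1 = 0.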